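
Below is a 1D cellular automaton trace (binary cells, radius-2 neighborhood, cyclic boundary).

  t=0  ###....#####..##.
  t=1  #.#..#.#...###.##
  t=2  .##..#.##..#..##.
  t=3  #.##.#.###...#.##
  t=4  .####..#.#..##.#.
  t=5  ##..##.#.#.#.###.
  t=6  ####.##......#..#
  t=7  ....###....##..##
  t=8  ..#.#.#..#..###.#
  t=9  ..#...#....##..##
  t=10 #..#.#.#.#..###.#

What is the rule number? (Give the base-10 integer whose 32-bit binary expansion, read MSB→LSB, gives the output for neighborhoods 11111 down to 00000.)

517484966

  [31] ##### => .  t=0,i=9
  [30] ####. => .  t=0,i=10
  [29] ###.# => .  t=1,i=0
  [28] ###.. => #  t=0,i=2
  [27] ##.## => #  t=0,i=16
  [26] ##.#. => #  t=1,i=1
  [25] ##..# => #  t=0,i=12
  [24] ##... => .  t=0,i=3
  [23] #.### => #  t=0,i=0
  [22] #.##. => #  t=2,i=7
  [21] #.#.# => .  t=3,i=5
  [20] #.#.. => #  t=1,i=2
  [19] #..## => #  t=0,i=13
  [18] #..#. => .  t=1,i=4
  [17] #...# => .  t=1,i=9
  [16] #.... => .  t=0,i=4
  [15] .#### => .  t=0,i=8
  [14] .###. => .  t=0,i=1
  [13] .##.# => #  t=0,i=15
  [12] .##.. => #  t=2,i=2
  [11] .#.## => .  t=2,i=6
  [10] .#.#. => .  t=1,i=6
  [9] .#..# => .  t=1,i=3
  [8] .#... => #  t=1,i=8
  [7] ..### => #  t=0,i=7
  [6] ..##. => .  t=0,i=14
  [5] ..#.# => #  t=1,i=5
  [4] ..#.. => .  t=2,i=11
  [3] ...## => .  t=0,i=6
  [2] ...#. => #  t=3,i=12
  [1] ....# => #  t=0,i=5
  [0] ..... => .  t=6,i=9
  bits 00011110110110000011000110100110 = 517484966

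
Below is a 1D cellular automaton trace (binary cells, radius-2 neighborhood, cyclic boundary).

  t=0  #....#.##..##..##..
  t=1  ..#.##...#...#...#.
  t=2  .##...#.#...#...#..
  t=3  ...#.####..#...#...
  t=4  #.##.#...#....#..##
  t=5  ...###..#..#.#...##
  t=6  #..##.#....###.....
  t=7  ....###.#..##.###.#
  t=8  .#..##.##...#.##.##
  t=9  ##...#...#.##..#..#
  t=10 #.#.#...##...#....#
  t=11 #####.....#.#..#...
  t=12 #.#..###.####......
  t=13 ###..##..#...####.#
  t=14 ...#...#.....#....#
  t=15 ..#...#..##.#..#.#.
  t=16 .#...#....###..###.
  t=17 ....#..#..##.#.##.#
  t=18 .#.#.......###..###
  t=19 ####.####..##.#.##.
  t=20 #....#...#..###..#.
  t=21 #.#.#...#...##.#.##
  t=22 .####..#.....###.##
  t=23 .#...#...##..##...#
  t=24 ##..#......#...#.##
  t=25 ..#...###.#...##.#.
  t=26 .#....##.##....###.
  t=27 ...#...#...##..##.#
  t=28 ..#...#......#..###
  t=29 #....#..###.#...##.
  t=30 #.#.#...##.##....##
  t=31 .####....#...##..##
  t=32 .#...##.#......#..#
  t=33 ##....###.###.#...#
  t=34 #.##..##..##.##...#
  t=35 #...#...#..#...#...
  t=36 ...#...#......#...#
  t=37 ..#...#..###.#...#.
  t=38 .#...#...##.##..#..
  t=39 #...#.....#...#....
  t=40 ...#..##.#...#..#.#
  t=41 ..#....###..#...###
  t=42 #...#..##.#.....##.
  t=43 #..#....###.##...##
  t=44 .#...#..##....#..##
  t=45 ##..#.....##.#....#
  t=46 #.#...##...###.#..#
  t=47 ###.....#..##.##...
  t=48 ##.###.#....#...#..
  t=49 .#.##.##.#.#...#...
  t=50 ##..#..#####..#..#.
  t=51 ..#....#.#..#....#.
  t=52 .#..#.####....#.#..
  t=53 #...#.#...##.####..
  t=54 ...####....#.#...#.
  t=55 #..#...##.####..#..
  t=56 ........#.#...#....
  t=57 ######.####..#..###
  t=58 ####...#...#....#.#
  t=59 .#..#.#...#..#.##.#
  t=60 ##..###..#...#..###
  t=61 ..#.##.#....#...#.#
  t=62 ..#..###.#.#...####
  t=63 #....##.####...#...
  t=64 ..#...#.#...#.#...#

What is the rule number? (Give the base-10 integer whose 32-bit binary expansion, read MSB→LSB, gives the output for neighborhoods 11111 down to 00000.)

  ##### -> #   bit 31 = 1  t=11,i=2
  ####. -> .   bit 30 = 0  t=3,i=7
  ###.# -> .   bit 29 = 0  t=4,i=0
  ###.. -> .   bit 28 = 0  t=3,i=8
  ##.## -> .   bit 27 = 0  t=4,i=1
  ##.#. -> #   bit 26 = 1  t=4,i=4
  ##..# -> #   bit 25 = 1  t=0,i=9
  ##... -> #   bit 24 = 1  t=1,i=6
  #.### -> #   bit 23 = 1  t=3,i=5
  #.##. -> .   bit 22 = 0  t=0,i=7
  #.#.# -> #   bit 21 = 1  t=10,i=2
  #.#.. -> #   bit 20 = 1  t=2,i=8
  #..## -> .   bit 19 = 0  t=0,i=10
  #..#. -> .   bit 18 = 0  t=0,i=18
  #...# -> .   bit 17 = 0  t=1,i=0
  #.... -> #   bit 16 = 1  t=0,i=2
  .#### -> .   bit 15 = 0  t=3,i=6
  .###. -> #   bit 14 = 1  t=4,i=18
  .##.# -> #   bit 13 = 1  t=4,i=3
  .##.. -> .   bit 12 = 0  t=0,i=8
  .#.## -> .   bit 11 = 0  t=0,i=6
  .#.#. -> #   bit 10 = 1  t=2,i=7
  .#..# -> .   bit 9 = 0  t=4,i=15
  .#... -> .   bit 8 = 0  t=0,i=1
  ..### -> #   bit 7 = 1  t=4,i=17
  ..##. -> .   bit 6 = 0  t=0,i=11
  ..#.# -> #   bit 5 = 1  t=0,i=5
  ..#.. -> .   bit 4 = 0  t=0,i=0
  ...## -> .   bit 3 = 0  t=2,i=0
  ...#. -> #   bit 2 = 1  t=0,i=4
  ....# -> .   bit 1 = 0  t=0,i=3
  ..... -> #   bit 0 = 1  t=3,i=0
  bits 10000111101100010110010010100101 = 2276549797

2276549797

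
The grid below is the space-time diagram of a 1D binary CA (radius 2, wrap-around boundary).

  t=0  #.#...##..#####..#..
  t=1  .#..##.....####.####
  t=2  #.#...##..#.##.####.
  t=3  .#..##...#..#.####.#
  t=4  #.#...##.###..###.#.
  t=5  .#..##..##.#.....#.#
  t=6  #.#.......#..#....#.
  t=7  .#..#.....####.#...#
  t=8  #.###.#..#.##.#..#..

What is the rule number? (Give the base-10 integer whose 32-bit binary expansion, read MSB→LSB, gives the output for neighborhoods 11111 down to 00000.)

  nb #####: next=#  (t=0,i=12, bit31=1)
  nb ####.: next=#  (t=0,i=13, bit30=1)
  nb ###.#: next=.  (t=1,i=14, bit29=0)
  nb ###..: next=#  (t=0,i=14, bit28=1)
  nb ##.##: next=#  (t=1,i=15, bit27=1)
  nb ##.#.: next=#  (t=1,i=0, bit26=1)
  nb ##..#: next=.  (t=0,i=8, bit25=0)
  nb ##...: next=#  (t=1,i=6, bit24=1)
  nb #.###: next=#  (t=1,i=16, bit23=1)
  nb #.##.: next=#  (t=2,i=12, bit22=1)
  nb #.#.#: next=.  (t=2,i=0, bit21=0)
  nb #.#..: next=.  (t=0,i=2, bit20=0)
  nb #..##: next=.  (t=0,i=9, bit19=0)
  nb #..#.: next=#  (t=0,i=16, bit18=1)
  nb #...#: next=#  (t=0,i=4, bit17=1)
  nb #....: next=#  (t=1,i=7, bit16=1)
  nb .####: next=#  (t=0,i=11, bit15=1)
  nb .###.: next=.  (t=4,i=10, bit14=0)
  nb .##.#: next=.  (t=2,i=13, bit13=0)
  nb .##..: next=.  (t=0,i=7, bit12=0)
  nb .#.##: next=.  (t=2,i=11, bit11=0)
  nb .#.#.: next=#  (t=0,i=1, bit10=1)
  nb .#..#: next=#  (t=0,i=18, bit9=1)
  nb .#...: next=.  (t=0,i=3, bit8=0)
  nb ..###: next=.  (t=0,i=10, bit7=0)
  nb ..##.: next=.  (t=0,i=6, bit6=0)
  nb ..#.#: next=.  (t=0,i=0, bit5=0)
  nb ..#..: next=#  (t=0,i=17, bit4=1)
  nb ...##: next=#  (t=0,i=5, bit3=1)
  nb ...#.: next=.  (t=3,i=8, bit2=0)
  nb ....#: next=.  (t=1,i=9, bit1=0)
  nb .....: next=.  (t=1,i=8, bit0=0)
  bits 11011101110001111000011000011000 = 3720840728

3720840728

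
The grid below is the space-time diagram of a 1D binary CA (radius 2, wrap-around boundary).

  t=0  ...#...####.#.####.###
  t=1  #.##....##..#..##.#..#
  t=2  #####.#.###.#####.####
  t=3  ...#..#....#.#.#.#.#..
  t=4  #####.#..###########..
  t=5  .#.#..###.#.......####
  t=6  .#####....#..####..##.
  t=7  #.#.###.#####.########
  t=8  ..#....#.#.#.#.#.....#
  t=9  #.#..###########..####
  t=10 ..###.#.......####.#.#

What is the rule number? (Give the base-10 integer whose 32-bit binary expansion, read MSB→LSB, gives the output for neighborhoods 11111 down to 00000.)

  #####|.  b31=0 t=2,i=0
  ####.|#  b30=1 t=0,i=9
  ###.#|.  b29=0 t=0,i=10
  ###..|#  b28=1 t=0,i=21
  ##.##|#  b27=1 t=0,i=18
  ##.#.|.  b26=0 t=0,i=11
  ##..#|#  b25=1 t=1,i=10
  ##...|#  b24=1 t=0,i=0
  #.###|.  b23=0 t=0,i=14
  #.##.|#  b22=1 t=1,i=2
  #.#.#|#  b21=1 t=0,i=12
  #.#..|#  b20=1 t=1,i=18
  #..##|#  b19=1 t=1,i=14
  #..#.|.  b18=0 t=1,i=11
  #...#|.  b17=0 t=0,i=1
  #....|.  b16=0 t=1,i=5
  .####|#  b15=1 t=0,i=8
  .###.|.  b14=0 t=0,i=20
  .##.#|#  b13=1 t=1,i=0
  .##..|#  b12=1 t=1,i=3
  .#.##|.  b11=0 t=0,i=13
  .#.#.|#  b10=1 t=3,i=12
  .#..#|#  b9=1 t=1,i=13
  .#...|.  b8=0 t=0,i=4
  ..###|.  b7=0 t=0,i=7
  ..##.|#  b6=1 t=1,i=8
  ..#.#|#  b5=1 t=3,i=11
  ..#..|#  b4=1 t=0,i=3
  ...##|.  b3=0 t=0,i=6
  ...#.|#  b2=1 t=0,i=2
  ....#|#  b1=1 t=1,i=6
  .....|#  b0=1 t=3,i=0
  bits 01011011011110001011011001110111 = 1534637687

1534637687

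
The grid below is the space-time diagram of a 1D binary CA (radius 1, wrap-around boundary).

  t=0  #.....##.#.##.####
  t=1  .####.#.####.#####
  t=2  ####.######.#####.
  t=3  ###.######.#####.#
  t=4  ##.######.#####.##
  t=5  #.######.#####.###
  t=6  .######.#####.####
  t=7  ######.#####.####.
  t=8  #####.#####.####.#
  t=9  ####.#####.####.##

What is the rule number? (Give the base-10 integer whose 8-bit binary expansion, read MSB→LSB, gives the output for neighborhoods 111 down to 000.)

  ### -> #   bit 7 = 1  t=0,i=15
  ##. -> .   bit 6 = 0  t=0,i=0
  #.# -> #   bit 5 = 1  t=0,i=8
  #.. -> #   bit 4 = 1  t=0,i=1
  .## -> #   bit 3 = 1  t=0,i=6
  .#. -> #   bit 2 = 1  t=0,i=9
  ..# -> .   bit 1 = 0  t=0,i=5
  ... -> #   bit 0 = 1  t=0,i=2
  bits 10111101 = 189

189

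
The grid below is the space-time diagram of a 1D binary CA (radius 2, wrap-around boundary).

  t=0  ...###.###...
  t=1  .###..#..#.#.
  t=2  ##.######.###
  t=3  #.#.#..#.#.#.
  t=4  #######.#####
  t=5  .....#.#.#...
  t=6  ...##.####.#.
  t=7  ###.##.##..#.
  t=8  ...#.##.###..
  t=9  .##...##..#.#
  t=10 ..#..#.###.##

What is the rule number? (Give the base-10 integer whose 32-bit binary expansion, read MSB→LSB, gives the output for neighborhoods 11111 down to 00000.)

1513993886

  ##### -> .   bit 31 = 0  t=2,i=5
  ####. -> #   bit 30 = 1  t=2,i=0
  ###.# -> .   bit 29 = 0  t=0,i=5
  ###.. -> #   bit 28 = 1  t=0,i=9
  ##.## -> #   bit 27 = 1  t=0,i=6
  ##.#. -> .   bit 26 = 0  t=6,i=10
  ##..# -> #   bit 25 = 1  t=1,i=4
  ##... -> .   bit 24 = 0  t=0,i=10
  #.### -> .   bit 23 = 0  t=0,i=7
  #.##. -> .   bit 22 = 0  t=7,i=4
  #.#.# -> #   bit 21 = 1  t=3,i=0
  #.#.. -> #   bit 20 = 1  t=1,i=11
  #..## -> #   bit 19 = 1  t=1,i=0
  #..#. -> #   bit 18 = 1  t=1,i=5
  #...# -> .   bit 17 = 0  t=9,i=4
  #.... -> #   bit 16 = 1  t=0,i=11
  .#### -> #   bit 15 = 1  t=2,i=4
  .###. -> .   bit 14 = 0  t=0,i=4
  .##.# -> #   bit 13 = 1  t=6,i=4
  .##.. -> #   bit 12 = 1  t=7,i=8
  .#.## -> .   bit 11 = 0  t=7,i=12
  .#.#. -> #   bit 10 = 1  t=1,i=10
  .#..# -> #   bit 9 = 1  t=1,i=7
  .#... -> .   bit 8 = 0  t=5,i=10
  ..### -> #   bit 7 = 1  t=0,i=3
  ..##. -> .   bit 6 = 0  t=6,i=3
  ..#.# -> .   bit 5 = 0  t=1,i=9
  ..#.. -> #   bit 4 = 1  t=1,i=6
  ...## -> #   bit 3 = 1  t=0,i=2
  ...#. -> #   bit 2 = 1  t=5,i=4
  ....# -> #   bit 1 = 1  t=0,i=1
  ..... -> .   bit 0 = 0  t=0,i=0
  bits 01011010001111011011011010011110 = 1513993886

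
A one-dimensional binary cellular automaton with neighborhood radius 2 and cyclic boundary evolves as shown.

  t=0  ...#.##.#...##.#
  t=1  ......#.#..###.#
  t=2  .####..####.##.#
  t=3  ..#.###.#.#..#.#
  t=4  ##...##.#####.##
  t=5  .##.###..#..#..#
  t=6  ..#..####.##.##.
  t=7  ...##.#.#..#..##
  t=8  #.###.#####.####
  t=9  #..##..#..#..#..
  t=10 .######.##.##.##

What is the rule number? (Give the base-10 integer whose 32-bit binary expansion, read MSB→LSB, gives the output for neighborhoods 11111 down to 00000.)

859698763

  ##### -> .   bit 31 = 0  t=4,i=10
  ####. -> .   bit 30 = 0  t=2,i=3
  ###.# -> #   bit 29 = 1  t=1,i=13
  ###.. -> #   bit 28 = 1  t=2,i=4
  ##.## -> .   bit 27 = 0  t=2,i=11
  ##.#. -> .   bit 26 = 0  t=0,i=7
  ##..# -> #   bit 25 = 1  t=2,i=5
  ##... -> #   bit 24 = 1  t=4,i=2
  #.### -> .   bit 23 = 0  t=2,i=1
  #.##. -> .   bit 22 = 0  t=0,i=5
  #.#.# -> #   bit 21 = 1  t=2,i=15
  #.#.. -> #   bit 20 = 1  t=0,i=8
  #..## -> #   bit 19 = 1  t=1,i=10
  #..#. -> #   bit 18 = 1  t=3,i=1
  #...# -> .   bit 17 = 0  t=0,i=1
  #.... -> #   bit 16 = 1  t=1,i=1
  .#### -> #   bit 15 = 1  t=2,i=2
  .###. -> #   bit 14 = 1  t=1,i=12
  .##.# -> #   bit 13 = 1  t=0,i=6
  .##.. -> #   bit 12 = 1  t=6,i=14
  .#.## -> .   bit 11 = 0  t=0,i=4
  .#.#. -> #   bit 10 = 1  t=1,i=7
  .#..# -> #   bit 9 = 1  t=1,i=9
  .#... -> .   bit 8 = 0  t=0,i=0
  ..### -> .   bit 7 = 0  t=1,i=11
  ..##. -> #   bit 6 = 1  t=0,i=12
  ..#.# -> .   bit 5 = 0  t=0,i=3
  ..#.. -> .   bit 4 = 0  t=5,i=9
  ...## -> #   bit 3 = 1  t=0,i=11
  ...#. -> .   bit 2 = 0  t=0,i=2
  ....# -> #   bit 1 = 1  t=1,i=4
  ..... -> #   bit 0 = 1  t=1,i=2
  bits 00110011001111011111011001001011 = 859698763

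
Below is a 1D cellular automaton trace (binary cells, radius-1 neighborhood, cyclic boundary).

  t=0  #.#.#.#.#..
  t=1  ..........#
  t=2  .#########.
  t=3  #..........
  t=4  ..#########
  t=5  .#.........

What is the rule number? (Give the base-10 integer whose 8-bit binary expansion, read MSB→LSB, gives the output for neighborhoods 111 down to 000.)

  nb ###: next=.  (t=2,i=2, bit7=0)
  nb ##.: next=.  (t=2,i=9, bit6=0)
  nb #.#: next=.  (t=0,i=1, bit5=0)
  nb #..: next=.  (t=0,i=9, bit4=0)
  nb .##: next=.  (t=2,i=1, bit3=0)
  nb .#.: next=.  (t=0,i=0, bit2=0)
  nb ..#: next=#  (t=0,i=10, bit1=1)
  nb ...: next=#  (t=1,i=1, bit0=1)
  bits 00000011 = 3

3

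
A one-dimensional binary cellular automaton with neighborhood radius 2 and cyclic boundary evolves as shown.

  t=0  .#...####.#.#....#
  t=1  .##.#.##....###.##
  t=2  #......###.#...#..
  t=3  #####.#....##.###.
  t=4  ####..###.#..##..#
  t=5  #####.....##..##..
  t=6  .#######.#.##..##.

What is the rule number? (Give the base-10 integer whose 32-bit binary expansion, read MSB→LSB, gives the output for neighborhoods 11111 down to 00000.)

3683750717

  #####|#  b31=1 t=3,i=2
  ####.|#  b30=1 t=0,i=7
  ###.#|.  b29=0 t=0,i=8
  ###..|#  b28=1 t=4,i=3
  ##.##|#  b27=1 t=1,i=0
  ##.#.|.  b26=0 t=0,i=9
  ##..#|#  b25=1 t=4,i=4
  ##...|#  b24=1 t=1,i=8
  #.###|#  b23=1 t=3,i=0
  #.##.|.  b22=0 t=1,i=1
  #.#.#|.  b21=0 t=0,i=10
  #.#..|#  b20=1 t=0,i=1
  #..##|.  b19=0 t=4,i=5
  #..#.|.  b18=0 t=2,i=17
  #...#|.  b17=0 t=0,i=3
  #....|#  b16=1 t=0,i=14
  .####|#  b15=1 t=0,i=6
  .###.|.  b14=0 t=1,i=13
  .##.#|.  b13=0 t=1,i=2
  .##..|#  b12=1 t=1,i=7
  .#.##|.  b11=0 t=1,i=5
  .#.#.|.  b10=0 t=0,i=0
  .#..#|#  b9=1 t=2,i=16
  .#...|#  b8=1 t=0,i=2
  ..###|.  b7=0 t=0,i=5
  ..##.|.  b6=0 t=3,i=11
  ..#.#|#  b5=1 t=0,i=17
  ..#..|#  b4=1 t=2,i=0
  ...##|#  b3=1 t=0,i=4
  ...#.|#  b2=1 t=0,i=16
  ....#|.  b1=0 t=0,i=15
  .....|#  b0=1 t=2,i=3
  bits 11011011100100011001001100111101 = 3683750717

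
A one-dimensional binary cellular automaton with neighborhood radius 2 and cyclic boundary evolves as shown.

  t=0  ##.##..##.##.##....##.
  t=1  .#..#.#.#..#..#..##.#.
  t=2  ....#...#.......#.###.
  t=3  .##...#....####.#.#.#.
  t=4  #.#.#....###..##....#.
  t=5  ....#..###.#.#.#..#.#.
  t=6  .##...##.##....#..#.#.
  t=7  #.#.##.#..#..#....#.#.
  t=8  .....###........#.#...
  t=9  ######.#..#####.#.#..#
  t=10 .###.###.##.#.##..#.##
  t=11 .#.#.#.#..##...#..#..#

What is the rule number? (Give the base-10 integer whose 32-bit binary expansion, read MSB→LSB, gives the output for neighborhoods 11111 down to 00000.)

  #####|#  b31=1 t=9,i=1
  ####.|.  b30=0 t=3,i=13
  ###.#|#  b29=1 t=3,i=14
  ###..|#  b28=1 t=2,i=20
  ##.##|.  b27=0 t=0,i=2
  ##.#.|#  b26=1 t=1,i=19
  ##..#|.  b25=0 t=0,i=5
  ##...|.  b24=0 t=0,i=15
  #.###|#  b23=1 t=2,i=18
  #.##.|.  b22=0 t=0,i=0
  #.#.#|.  b21=0 t=1,i=6
  #.#..|#  b20=1 t=1,i=8
  #..##|#  b19=1 t=0,i=6
  #..#.|.  b18=0 t=1,i=0
  #...#|#  b17=1 t=2,i=6
  #....|.  b16=0 t=0,i=16
  .####|.  b15=0 t=3,i=12
  .###.|.  b14=0 t=2,i=19
  .##.#|#  b13=1 t=0,i=1
  .##..|#  b12=1 t=0,i=4
  .#.##|.  b11=0 t=2,i=17
  .#.#.|.  b10=0 t=1,i=5
  .#..#|.  b9=0 t=1,i=2
  .#...|.  b8=0 t=2,i=5
  ..###|#  b7=1 t=3,i=11
  ..##.|.  b6=0 t=0,i=7
  ..#.#|#  b5=1 t=1,i=4
  ..#..|.  b4=0 t=1,i=1
  ...##|#  b3=1 t=0,i=18
  ...#.|.  b2=0 t=2,i=3
  ....#|#  b1=1 t=0,i=17
  .....|#  b0=1 t=2,i=1
  bits 10110100100110100011000010101011 = 3030003883

3030003883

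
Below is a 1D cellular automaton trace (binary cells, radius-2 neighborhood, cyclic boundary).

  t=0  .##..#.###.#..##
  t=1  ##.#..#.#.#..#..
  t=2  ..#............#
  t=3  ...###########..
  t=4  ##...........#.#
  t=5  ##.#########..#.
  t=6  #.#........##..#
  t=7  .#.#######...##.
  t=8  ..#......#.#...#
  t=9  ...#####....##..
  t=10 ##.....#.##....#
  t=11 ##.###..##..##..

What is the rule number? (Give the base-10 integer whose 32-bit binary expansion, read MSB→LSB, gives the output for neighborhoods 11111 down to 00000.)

  #####|.  b31=0 t=3,i=5
  ####.|.  b30=0 t=3,i=12
  ###.#|.  b29=0 t=0,i=9
  ###..|#  b28=1 t=3,i=13
  ##.##|#  b27=1 t=0,i=0
  ##.#.|#  b26=1 t=0,i=10
  ##..#|#  b25=1 t=0,i=3
  ##...|.  b24=0 t=3,i=14
  #.###|.  b23=0 t=0,i=7
  #.##.|#  b22=1 t=0,i=1
  #.#.#|.  b21=0 t=1,i=8
  #.#..|.  b20=0 t=0,i=11
  #..##|#  b19=1 t=0,i=13
  #..#.|.  b18=0 t=0,i=4
  #...#|#  b17=1 t=7,i=11
  #....|#  b16=1 t=2,i=4
  .####|.  b15=0 t=3,i=4
  .###.|#  b14=1 t=0,i=8
  .##.#|.  b13=0 t=0,i=15
  .##..|.  b12=0 t=0,i=2
  .#.##|#  b11=1 t=0,i=6
  .#.#.|.  b10=0 t=1,i=7
  .#..#|.  b9=0 t=0,i=12
  .#...|#  b8=1 t=2,i=3
  ..###|.  b7=0 t=3,i=3
  ..##.|.  b6=0 t=0,i=14
  ..#.#|.  b5=0 t=0,i=5
  ..#..|.  b4=0 t=1,i=13
  ...##|.  b3=0 t=3,i=2
  ...#.|.  b2=0 t=2,i=14
  ....#|#  b1=1 t=2,i=13
  .....|#  b0=1 t=2,i=5
  bits 00011110010010110100100100000011 = 508250371

508250371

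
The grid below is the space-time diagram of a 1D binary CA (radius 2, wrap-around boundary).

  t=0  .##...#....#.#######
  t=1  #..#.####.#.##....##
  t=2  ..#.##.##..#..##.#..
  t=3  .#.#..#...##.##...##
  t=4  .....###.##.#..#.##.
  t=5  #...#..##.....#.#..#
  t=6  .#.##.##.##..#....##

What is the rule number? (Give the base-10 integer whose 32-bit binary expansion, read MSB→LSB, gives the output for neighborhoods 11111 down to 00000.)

  [31] ##### => .  t=0,i=15
  [30] ####. => #  t=0,i=18
  [29] ###.# => #  t=0,i=19
  [28] ###.. => .  t=1,i=0
  [27] ##.## => #  t=0,i=0
  [26] ##.#. => .  t=1,i=9
  [25] ##..# => .  t=1,i=1
  [24] ##... => #  t=0,i=3
  [23] #.### => #  t=0,i=13
  [22] #.##. => .  t=0,i=1
  [21] #.#.# => .  t=1,i=10
  [20] #.#.. => .  t=2,i=17
  [19] #..## => #  t=2,i=13
  [18] #..#. => #  t=1,i=2
  [17] #...# => .  t=0,i=4
  [16] #.... => #  t=0,i=8
  [15] .#### => .  t=0,i=14
  [14] .###. => .  t=1,i=19
  [13] .##.# => .  t=2,i=5
  [12] .##.. => .  t=0,i=2
  [11] .#.## => #  t=0,i=12
  [10] .#.#. => .  t=3,i=2
  [9] .#..# => .  t=2,i=12
  [8] .#... => #  t=0,i=7
  [7] ..### => .  t=1,i=18
  [6] ..##. => #  t=2,i=14
  [5] ..#.# => .  t=0,i=11
  [4] ..#.. => #  t=0,i=6
  [3] ...## => #  t=1,i=17
  [2] ...#. => #  t=0,i=5
  [1] ....# => .  t=0,i=9
  [0] ..... => .  t=4,i=1
  bits 01101001100011010000100101011100 = 1770850652

1770850652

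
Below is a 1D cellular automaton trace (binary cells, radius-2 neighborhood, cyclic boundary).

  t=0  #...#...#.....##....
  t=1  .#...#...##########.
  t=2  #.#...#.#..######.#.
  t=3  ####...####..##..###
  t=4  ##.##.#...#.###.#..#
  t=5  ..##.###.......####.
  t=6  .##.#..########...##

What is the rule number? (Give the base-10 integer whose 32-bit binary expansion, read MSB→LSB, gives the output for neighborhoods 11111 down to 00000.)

2642220875

  nb #####: next=#  (t=1,i=11, bit31=1)
  nb ####.: next=.  (t=1,i=17, bit30=0)
  nb ###.#: next=.  (t=2,i=16, bit29=0)
  nb ###..: next=#  (t=1,i=18, bit28=1)
  nb ##.##: next=#  (t=4,i=2, bit27=1)
  nb ##.#.: next=#  (t=2,i=17, bit26=1)
  nb ##..#: next=.  (t=1,i=19, bit25=0)
  nb ##...: next=#  (t=0,i=16, bit24=1)
  nb #.###: next=.  (t=4,i=12, bit23=0)
  nb #.##.: next=#  (t=4,i=3, bit22=1)
  nb #.#.#: next=#  (t=2,i=0, bit21=1)
  nb #.#..: next=#  (t=2,i=2, bit20=1)
  nb #..##: next=#  (t=2,i=10, bit19=1)
  nb #..#.: next=#  (t=1,i=0, bit18=1)
  nb #...#: next=.  (t=0,i=2, bit17=0)
  nb #....: next=#  (t=0,i=10, bit16=1)
  nb .####: next=.  (t=1,i=10, bit15=0)
  nb .###.: next=.  (t=4,i=0, bit14=0)
  nb .##.#: next=.  (t=4,i=4, bit13=0)
  nb .##..: next=#  (t=0,i=15, bit12=1)
  nb .#.##: next=.  (t=4,i=11, bit11=0)
  nb .#.#.: next=#  (t=2,i=1, bit10=1)
  nb .#..#: next=#  (t=2,i=9, bit9=1)
  nb .#...: next=#  (t=0,i=1, bit8=1)
  nb ..###: next=.  (t=1,i=9, bit7=0)
  nb ..##.: next=#  (t=0,i=14, bit6=1)
  nb ..#.#: next=.  (t=2,i=6, bit5=0)
  nb ..#..: next=.  (t=0,i=0, bit4=0)
  nb ...##: next=#  (t=0,i=13, bit3=1)
  nb ...#.: next=.  (t=0,i=3, bit2=0)
  nb ....#: next=#  (t=0,i=12, bit1=1)
  nb .....: next=#  (t=0,i=11, bit0=1)
  bits 10011101011111010001011101001011 = 2642220875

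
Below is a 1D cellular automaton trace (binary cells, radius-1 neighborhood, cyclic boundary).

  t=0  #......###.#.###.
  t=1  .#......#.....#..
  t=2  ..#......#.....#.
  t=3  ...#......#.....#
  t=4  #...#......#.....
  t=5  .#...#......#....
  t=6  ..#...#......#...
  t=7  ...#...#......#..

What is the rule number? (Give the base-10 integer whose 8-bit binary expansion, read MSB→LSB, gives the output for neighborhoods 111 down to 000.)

  [7] ### => #  t=0,i=8
  [6] ##. => .  t=0,i=9
  [5] #.# => .  t=0,i=10
  [4] #.. => #  t=0,i=1
  [3] .## => .  t=0,i=7
  [2] .#. => .  t=0,i=0
  [1] ..# => .  t=0,i=6
  [0] ... => .  t=0,i=2
  bits 10010000 = 144

144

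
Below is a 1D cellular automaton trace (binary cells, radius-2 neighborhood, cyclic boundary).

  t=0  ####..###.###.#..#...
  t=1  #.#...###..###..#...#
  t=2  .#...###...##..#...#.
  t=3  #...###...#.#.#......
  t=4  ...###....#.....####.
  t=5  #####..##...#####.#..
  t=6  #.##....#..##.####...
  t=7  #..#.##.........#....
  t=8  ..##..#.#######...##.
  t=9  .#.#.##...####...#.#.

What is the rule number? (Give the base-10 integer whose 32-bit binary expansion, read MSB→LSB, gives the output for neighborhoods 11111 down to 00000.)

  #####|#  b31=1 t=5,i=2
  ####.|#  b30=1 t=0,i=2
  ###.#|#  b29=1 t=0,i=8
  ###..|.  b28=0 t=0,i=3
  ##.##|.  b27=0 t=0,i=9
  ##.#.|#  b26=1 t=0,i=13
  ##..#|.  b25=0 t=0,i=4
  ##...|.  b24=0 t=2,i=8
  #.###|.  b23=0 t=0,i=10
  #.##.|.  b22=0 t=6,i=2
  #.#.#|.  b21=0 t=3,i=12
  #.#..|.  b20=0 t=0,i=14
  #..##|.  b19=0 t=0,i=5
  #..#.|#  b18=1 t=0,i=16
  #...#|.  b17=0 t=0,i=19
  #....|#  b16=1 t=3,i=16
  .####|.  b15=0 t=0,i=1
  .###.|#  b14=1 t=0,i=7
  .##.#|.  b13=0 t=1,i=0
  .##..|#  b12=1 t=2,i=12
  .#.##|.  b11=0 t=6,i=1
  .#.#.|.  b10=0 t=3,i=11
  .#..#|.  b9=0 t=0,i=15
  .#...|.  b8=0 t=0,i=18
  ..###|#  b7=1 t=0,i=0
  ..##.|.  b6=0 t=1,i=20
  ..#.#|#  b5=1 t=3,i=10
  ..#..|.  b4=0 t=0,i=17
  ...##|#  b3=1 t=0,i=20
  ...#.|.  b2=0 t=2,i=18
  ....#|#  b1=1 t=3,i=19
  .....|#  b0=1 t=3,i=17
  bits 11100100000001010101000010101011 = 3825553579

3825553579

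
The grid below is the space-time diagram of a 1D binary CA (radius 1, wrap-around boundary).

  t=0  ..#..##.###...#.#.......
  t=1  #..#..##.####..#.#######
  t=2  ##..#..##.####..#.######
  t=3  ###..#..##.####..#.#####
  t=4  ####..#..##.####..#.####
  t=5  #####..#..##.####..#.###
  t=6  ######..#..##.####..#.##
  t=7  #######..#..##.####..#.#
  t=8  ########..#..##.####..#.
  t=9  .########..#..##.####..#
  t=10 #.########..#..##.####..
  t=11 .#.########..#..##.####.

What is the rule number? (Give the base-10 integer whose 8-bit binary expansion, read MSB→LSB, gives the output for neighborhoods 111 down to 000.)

  nb ###: next=#  (t=0,i=9, bit7=1)
  nb ##.: next=#  (t=0,i=6, bit6=1)
  nb #.#: next=#  (t=0,i=7, bit5=1)
  nb #..: next=#  (t=0,i=3, bit4=1)
  nb .##: next=.  (t=0,i=5, bit3=0)
  nb .#.: next=.  (t=0,i=2, bit2=0)
  nb ..#: next=.  (t=0,i=1, bit1=0)
  nb ...: next=#  (t=0,i=0, bit0=1)
  bits 11110001 = 241

241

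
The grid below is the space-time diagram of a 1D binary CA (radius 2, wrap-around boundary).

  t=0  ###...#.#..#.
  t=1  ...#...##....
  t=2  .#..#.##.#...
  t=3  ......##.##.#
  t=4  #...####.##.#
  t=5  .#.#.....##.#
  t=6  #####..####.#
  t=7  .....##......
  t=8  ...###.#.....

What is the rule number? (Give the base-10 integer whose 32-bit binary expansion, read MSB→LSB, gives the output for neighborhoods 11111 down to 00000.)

58205514

  nb #####: next=.  (t=6,i=1, bit31=0)
  nb ####.: next=.  (t=4,i=6, bit30=0)
  nb ###.#: next=.  (t=4,i=7, bit29=0)
  nb ###..: next=.  (t=0,i=2, bit28=0)
  nb ##.##: next=.  (t=3,i=8, bit27=0)
  nb ##.#.: next=.  (t=2,i=8, bit26=0)
  nb ##..#: next=#  (t=6,i=5, bit25=1)
  nb ##...: next=#  (t=0,i=3, bit24=1)
  nb #.###: next=.  (t=0,i=0, bit23=0)
  nb #.##.: next=#  (t=2,i=6, bit22=1)
  nb #.#.#: next=#  (t=5,i=1, bit21=1)
  nb #.#..: next=#  (t=0,i=8, bit20=1)
  nb #..##: next=#  (t=6,i=6, bit19=1)
  nb #..#.: next=.  (t=0,i=10, bit18=0)
  nb #...#: next=.  (t=0,i=4, bit17=0)
  nb #....: next=.  (t=1,i=10, bit16=0)
  nb .####: next=.  (t=4,i=5, bit15=0)
  nb .###.: next=.  (t=0,i=1, bit14=0)
  nb .##.#: next=#  (t=2,i=7, bit13=1)
  nb .##..: next=.  (t=1,i=8, bit12=0)
  nb .#.##: next=.  (t=0,i=12, bit11=0)
  nb .#.#.: next=#  (t=0,i=7, bit10=1)
  nb .#..#: next=.  (t=0,i=9, bit9=0)
  nb .#...: next=#  (t=1,i=4, bit8=1)
  nb ..###: next=.  (t=4,i=4, bit7=0)
  nb ..##.: next=#  (t=1,i=7, bit6=1)
  nb ..#.#: next=.  (t=0,i=6, bit5=0)
  nb ..#..: next=.  (t=1,i=3, bit4=0)
  nb ...##: next=#  (t=1,i=6, bit3=1)
  nb ...#.: next=.  (t=0,i=5, bit2=0)
  nb ....#: next=#  (t=1,i=1, bit1=1)
  nb .....: next=.  (t=1,i=0, bit0=0)
  bits 00000011011110000010010101001010 = 58205514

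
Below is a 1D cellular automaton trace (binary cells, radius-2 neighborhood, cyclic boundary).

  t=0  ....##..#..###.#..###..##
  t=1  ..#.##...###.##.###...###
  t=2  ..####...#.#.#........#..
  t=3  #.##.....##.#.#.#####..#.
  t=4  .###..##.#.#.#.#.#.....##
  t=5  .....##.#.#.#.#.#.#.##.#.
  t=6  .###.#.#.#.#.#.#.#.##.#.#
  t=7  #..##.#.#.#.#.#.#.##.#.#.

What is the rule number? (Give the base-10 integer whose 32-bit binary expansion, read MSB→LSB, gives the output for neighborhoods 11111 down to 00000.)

  nb #####: next=.  (t=3,i=18, bit31=0)
  nb ####.: next=.  (t=2,i=4, bit30=0)
  nb ###.#: next=#  (t=0,i=13, bit29=1)
  nb ###..: next=.  (t=0,i=20, bit28=0)
  nb ##.##: next=.  (t=1,i=12, bit27=0)
  nb ##.#.: next=#  (t=0,i=14, bit26=1)
  nb ##..#: next=.  (t=0,i=6, bit25=0)
  nb ##...: next=.  (t=0,i=0, bit24=0)
  nb #.###: next=.  (t=1,i=16, bit23=0)
  nb #.##.: next=#  (t=1,i=4, bit22=1)
  nb #.#.#: next=.  (t=2,i=11, bit21=0)
  nb #.#..: next=.  (t=0,i=15, bit20=0)
  nb #..##: next=#  (t=0,i=10, bit19=1)
  nb #..#.: next=.  (t=0,i=7, bit18=0)
  nb #...#: next=.  (t=1,i=7, bit17=0)
  nb #....: next=.  (t=0,i=1, bit16=0)
  nb .####: next=#  (t=2,i=3, bit15=1)
  nb .###.: next=.  (t=0,i=12, bit14=0)
  nb .##.#: next=.  (t=1,i=14, bit13=0)
  nb .##..: next=#  (t=0,i=5, bit12=1)
  nb .#.##: next=#  (t=1,i=3, bit11=1)
  nb .#.#.: next=#  (t=2,i=10, bit10=1)
  nb .#..#: next=#  (t=0,i=9, bit9=1)
  nb .#...: next=#  (t=2,i=14, bit8=1)
  nb ..###: next=#  (t=0,i=11, bit7=1)
  nb ..##.: next=#  (t=0,i=4, bit6=1)
  nb ..#.#: next=#  (t=1,i=2, bit5=1)
  nb ..#..: next=.  (t=0,i=8, bit4=0)
  nb ...##: next=.  (t=0,i=3, bit3=0)
  nb ...#.: next=.  (t=2,i=8, bit2=0)
  nb ....#: next=#  (t=0,i=2, bit1=1)
  nb .....: next=#  (t=2,i=16, bit0=1)
  bits 00100100010010001001111111100011 = 608739299

608739299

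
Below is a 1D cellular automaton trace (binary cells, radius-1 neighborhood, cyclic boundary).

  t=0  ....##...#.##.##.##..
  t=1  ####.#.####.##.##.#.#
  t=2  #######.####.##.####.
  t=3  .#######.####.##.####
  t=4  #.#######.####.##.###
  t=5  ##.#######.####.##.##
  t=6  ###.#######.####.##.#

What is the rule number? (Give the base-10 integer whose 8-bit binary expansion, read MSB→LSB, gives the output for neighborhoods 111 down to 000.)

  ###|#  b7=1 t=1,i=0
  ##.|#  b6=1 t=0,i=5
  #.#|#  b5=1 t=0,i=10
  #..|.  b4=0 t=0,i=6
  .##|.  b3=0 t=0,i=4
  .#.|#  b2=1 t=0,i=9
  ..#|#  b1=1 t=0,i=3
  ...|#  b0=1 t=0,i=0
  bits 11100111 = 231

231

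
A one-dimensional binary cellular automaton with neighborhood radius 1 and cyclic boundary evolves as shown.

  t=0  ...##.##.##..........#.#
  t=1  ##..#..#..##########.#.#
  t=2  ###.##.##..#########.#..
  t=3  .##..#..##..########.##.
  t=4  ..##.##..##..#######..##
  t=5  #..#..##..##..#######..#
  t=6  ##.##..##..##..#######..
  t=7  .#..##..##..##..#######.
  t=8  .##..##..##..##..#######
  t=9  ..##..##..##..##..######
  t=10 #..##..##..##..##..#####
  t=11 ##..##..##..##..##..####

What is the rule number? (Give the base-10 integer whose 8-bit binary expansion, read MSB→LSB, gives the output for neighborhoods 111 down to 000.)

213

  ###|#  b7=1 t=1,i=0
  ##.|#  b6=1 t=0,i=4
  #.#|.  b5=0 t=0,i=5
  #..|#  b4=1 t=0,i=0
  .##|.  b3=0 t=0,i=3
  .#.|#  b2=1 t=0,i=21
  ..#|.  b1=0 t=0,i=2
  ...|#  b0=1 t=0,i=1
  bits 11010101 = 213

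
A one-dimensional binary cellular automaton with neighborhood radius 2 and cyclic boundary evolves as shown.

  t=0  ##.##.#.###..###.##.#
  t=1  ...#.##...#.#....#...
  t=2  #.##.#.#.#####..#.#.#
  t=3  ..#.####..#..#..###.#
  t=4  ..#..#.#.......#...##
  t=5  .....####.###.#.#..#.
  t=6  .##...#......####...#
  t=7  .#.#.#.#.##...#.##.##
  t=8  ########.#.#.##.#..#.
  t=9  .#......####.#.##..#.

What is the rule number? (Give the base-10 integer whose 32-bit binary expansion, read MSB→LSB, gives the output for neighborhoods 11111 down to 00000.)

  #####|.  b31=0 t=2,i=11
  ####.|.  b30=0 t=2,i=12
  ###.#|.  b29=0 t=0,i=1
  ###..|#  b28=1 t=0,i=10
  ##.##|.  b27=0 t=0,i=2
  ##.#.|#  b26=1 t=0,i=5
  ##..#|.  b25=0 t=0,i=11
  ##...|#  b24=1 t=1,i=7
  #.###|.  b23=0 t=0,i=8
  #.##.|#  b22=1 t=0,i=3
  #.#.#|#  b21=1 t=0,i=6
  #.#..|#  b20=1 t=1,i=12
  #..##|#  b19=1 t=0,i=12
  #..#.|.  b18=0 t=2,i=15
  #...#|.  b17=0 t=1,i=8
  #....|.  b16=0 t=1,i=14
  .####|#  b15=1 t=2,i=10
  .###.|.  b14=0 t=0,i=0
  .##.#|.  b13=0 t=0,i=4
  .##..|.  b12=0 t=1,i=6
  .#.##|.  b11=0 t=0,i=7
  .#.#.|#  b10=1 t=1,i=11
  .#..#|.  b9=0 t=3,i=0
  .#...|#  b8=1 t=1,i=13
  ..###|.  b7=0 t=0,i=13
  ..##.|#  b6=1 t=4,i=19
  ..#.#|#  b5=1 t=1,i=3
  ..#..|.  b4=0 t=1,i=17
  ...##|.  b3=0 t=4,i=18
  ...#.|#  b2=1 t=1,i=2
  ....#|.  b1=0 t=1,i=1
  .....|#  b0=1 t=1,i=0
  bits 00010101011110001000010101100101 = 360220005

360220005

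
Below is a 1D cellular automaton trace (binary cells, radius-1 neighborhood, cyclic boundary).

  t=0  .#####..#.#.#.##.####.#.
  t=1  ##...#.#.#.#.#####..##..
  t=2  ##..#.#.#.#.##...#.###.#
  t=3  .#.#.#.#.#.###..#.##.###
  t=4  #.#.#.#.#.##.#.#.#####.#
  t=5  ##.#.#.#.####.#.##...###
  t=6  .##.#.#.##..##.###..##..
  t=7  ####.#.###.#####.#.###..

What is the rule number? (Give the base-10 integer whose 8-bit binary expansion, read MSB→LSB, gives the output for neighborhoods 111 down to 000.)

106

  nb ###: next=.  (t=0,i=2, bit7=0)
  nb ##.: next=#  (t=0,i=5, bit6=1)
  nb #.#: next=#  (t=0,i=9, bit5=1)
  nb #..: next=.  (t=0,i=6, bit4=0)
  nb .##: next=#  (t=0,i=1, bit3=1)
  nb .#.: next=.  (t=0,i=8, bit2=0)
  nb ..#: next=#  (t=0,i=0, bit1=1)
  nb ...: next=.  (t=1,i=3, bit0=0)
  bits 01101010 = 106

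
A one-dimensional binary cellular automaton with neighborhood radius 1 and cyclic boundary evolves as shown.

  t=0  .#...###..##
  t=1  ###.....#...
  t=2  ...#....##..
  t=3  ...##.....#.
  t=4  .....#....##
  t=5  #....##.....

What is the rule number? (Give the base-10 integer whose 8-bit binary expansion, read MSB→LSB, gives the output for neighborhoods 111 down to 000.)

  ### -> .   bit 7 = 0  t=0,i=6
  ##. -> .   bit 6 = 0  t=0,i=7
  #.# -> #   bit 5 = 1  t=0,i=0
  #.. -> #   bit 4 = 1  t=0,i=2
  .## -> .   bit 3 = 0  t=0,i=5
  .#. -> #   bit 2 = 1  t=0,i=1
  ..# -> .   bit 1 = 0  t=0,i=4
  ... -> .   bit 0 = 0  t=0,i=3
  bits 00110100 = 52

52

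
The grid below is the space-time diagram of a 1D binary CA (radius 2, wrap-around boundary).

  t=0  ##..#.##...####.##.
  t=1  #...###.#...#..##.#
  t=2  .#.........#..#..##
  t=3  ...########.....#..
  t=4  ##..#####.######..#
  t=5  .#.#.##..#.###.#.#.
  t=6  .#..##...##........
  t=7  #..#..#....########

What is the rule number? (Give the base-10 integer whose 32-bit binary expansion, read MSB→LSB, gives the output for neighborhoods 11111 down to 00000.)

  ##### -> #   bit 31 = 1  t=3,i=5
  ####. -> .   bit 30 = 0  t=0,i=13
  ###.# -> .   bit 29 = 0  t=0,i=14
  ###.. -> #   bit 28 = 1  t=3,i=10
  ##.## -> #   bit 27 = 1  t=0,i=15
  ##.#. -> .   bit 26 = 0  t=1,i=7
  ##..# -> .   bit 25 = 0  t=0,i=2
  ##... -> #   bit 24 = 1  t=0,i=8
  #.### -> .   bit 23 = 0  t=4,i=10
  #.##. -> #   bit 22 = 1  t=0,i=0
  #.#.# -> .   bit 21 = 0  t=5,i=3
  #.#.. -> .   bit 20 = 0  t=1,i=8
  #..## -> #   bit 19 = 1  t=1,i=14
  #..#. -> .   bit 18 = 0  t=0,i=3
  #...# -> .   bit 17 = 0  t=0,i=9
  #.... -> #   bit 16 = 1  t=2,i=3
  .#### -> #   bit 15 = 1  t=0,i=12
  .###. -> .   bit 14 = 0  t=1,i=5
  .##.# -> .   bit 13 = 0  t=0,i=17
  .##.. -> .   bit 12 = 0  t=0,i=1
  .#.## -> #   bit 11 = 1  t=0,i=5
  .#.#. -> .   bit 10 = 0  t=5,i=2
  .#..# -> .   bit 9 = 0  t=1,i=13
  .#... -> .   bit 8 = 0  t=1,i=9
  ..### -> .   bit 7 = 0  t=0,i=11
  ..##. -> .   bit 6 = 0  t=1,i=15
  ..#.# -> #   bit 5 = 1  t=0,i=4
  ..#.. -> .   bit 4 = 0  t=1,i=12
  ...## -> .   bit 3 = 0  t=0,i=10
  ...#. -> #   bit 2 = 1  t=1,i=11
  ....# -> #   bit 1 = 1  t=2,i=9
  ..... -> #   bit 0 = 1  t=2,i=4
  bits 10011001010010011000100000100111 = 2571733031

2571733031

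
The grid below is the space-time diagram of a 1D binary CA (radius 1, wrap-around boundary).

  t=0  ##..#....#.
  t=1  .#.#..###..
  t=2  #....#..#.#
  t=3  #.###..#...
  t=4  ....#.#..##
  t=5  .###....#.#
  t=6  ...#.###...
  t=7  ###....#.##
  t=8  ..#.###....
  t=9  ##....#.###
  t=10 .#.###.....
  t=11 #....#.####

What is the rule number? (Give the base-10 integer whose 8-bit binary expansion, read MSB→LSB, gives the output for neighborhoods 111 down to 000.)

67

  [7] ### => .  t=1,i=7
  [6] ##. => #  t=0,i=1
  [5] #.# => .  t=0,i=10
  [4] #.. => .  t=0,i=2
  [3] .## => .  t=0,i=0
  [2] .#. => .  t=0,i=4
  [1] ..# => #  t=0,i=3
  [0] ... => #  t=0,i=6
  bits 01000011 = 67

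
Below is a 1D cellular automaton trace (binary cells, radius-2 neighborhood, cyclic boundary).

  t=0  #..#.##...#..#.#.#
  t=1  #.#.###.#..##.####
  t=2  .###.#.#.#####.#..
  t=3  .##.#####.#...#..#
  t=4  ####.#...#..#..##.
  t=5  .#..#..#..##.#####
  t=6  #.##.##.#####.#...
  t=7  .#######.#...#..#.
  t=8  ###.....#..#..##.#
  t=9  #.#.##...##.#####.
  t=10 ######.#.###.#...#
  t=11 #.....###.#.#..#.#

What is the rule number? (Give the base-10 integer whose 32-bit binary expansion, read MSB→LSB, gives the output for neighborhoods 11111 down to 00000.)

477101761

  nb #####: next=.  (t=1,i=16, bit31=0)
  nb ####.: next=.  (t=1,i=17, bit30=0)
  nb ###.#: next=.  (t=1,i=0, bit29=0)
  nb ###..: next=#  (t=8,i=2, bit28=1)
  nb ##.##: next=#  (t=1,i=13, bit27=1)
  nb ##.#.: next=#  (t=1,i=1, bit26=1)
  nb ##..#: next=.  (t=0,i=1, bit25=0)
  nb ##...: next=.  (t=0,i=7, bit24=0)
  nb #.###: next=.  (t=1,i=4, bit23=0)
  nb #.##.: next=#  (t=0,i=5, bit22=1)
  nb #.#.#: next=#  (t=0,i=15, bit21=1)
  nb #.#..: next=.  (t=1,i=8, bit20=0)
  nb #..##: next=#  (t=1,i=10, bit19=1)
  nb #..#.: next=#  (t=0,i=2, bit18=1)
  nb #...#: next=#  (t=0,i=8, bit17=1)
  nb #....: next=#  (t=8,i=4, bit16=1)
  nb .####: next=#  (t=1,i=15, bit15=1)
  nb .###.: next=#  (t=1,i=5, bit14=1)
  nb .##.#: next=#  (t=1,i=12, bit13=1)
  nb .##..: next=#  (t=0,i=0, bit12=1)
  nb .#.##: next=#  (t=0,i=4, bit11=1)
  nb .#.#.: next=#  (t=0,i=14, bit10=1)
  nb .#..#: next=#  (t=0,i=11, bit9=1)
  nb .#...: next=.  (t=2,i=16, bit8=0)
  nb ..###: next=#  (t=2,i=1, bit7=1)
  nb ..##.: next=#  (t=1,i=11, bit6=1)
  nb ..#.#: next=.  (t=0,i=3, bit5=0)
  nb ..#..: next=.  (t=0,i=10, bit4=0)
  nb ...##: next=.  (t=2,i=0, bit3=0)
  nb ...#.: next=.  (t=0,i=9, bit2=0)
  nb ....#: next=.  (t=8,i=6, bit1=0)
  nb .....: next=#  (t=8,i=5, bit0=1)
  bits 00011100011011111111111011000001 = 477101761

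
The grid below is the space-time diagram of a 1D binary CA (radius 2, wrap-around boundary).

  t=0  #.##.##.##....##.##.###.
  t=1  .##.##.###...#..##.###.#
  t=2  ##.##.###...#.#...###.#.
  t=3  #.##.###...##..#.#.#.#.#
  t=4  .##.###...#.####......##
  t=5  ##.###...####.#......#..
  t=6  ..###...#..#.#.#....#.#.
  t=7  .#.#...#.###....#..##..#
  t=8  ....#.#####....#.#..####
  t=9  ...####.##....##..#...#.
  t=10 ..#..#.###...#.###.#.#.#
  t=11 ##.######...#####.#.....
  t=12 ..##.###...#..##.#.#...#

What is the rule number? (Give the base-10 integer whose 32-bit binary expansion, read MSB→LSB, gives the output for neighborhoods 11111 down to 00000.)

  #####|#  b31=1 t=8,i=8
  ####.|#  b30=1 t=4,i=14
  ###.#|.  b29=0 t=0,i=22
  ###..|.  b28=0 t=1,i=9
  ##.##|#  b27=1 t=0,i=4
  ##.#.|#  b26=1 t=0,i=23
  ##..#|#  b25=1 t=3,i=13
  ##...|.  b24=0 t=0,i=10
  #.###|#  b23=1 t=0,i=20
  #.##.|#  b22=1 t=0,i=2
  #.#.#|.  b21=0 t=0,i=0
  #.#..|.  b20=0 t=2,i=14
  #..##|.  b19=0 t=1,i=15
  #..#.|#  b18=1 t=3,i=14
  #...#|.  b17=0 t=1,i=11
  #....|.  b16=0 t=0,i=11
  .####|.  b15=0 t=4,i=13
  .###.|#  b14=1 t=0,i=21
  .##.#|.  b13=0 t=0,i=3
  .##..|#  b12=1 t=0,i=9
  .#.##|#  b11=1 t=0,i=1
  .#.#.|.  b10=0 t=2,i=13
  .#..#|#  b9=1 t=1,i=14
  .#...|#  b8=1 t=2,i=15
  ..###|.  b7=0 t=2,i=18
  ..##.|.  b6=0 t=0,i=14
  ..#.#|#  b5=1 t=2,i=12
  ..#..|.  b4=0 t=1,i=13
  ...##|#  b3=1 t=0,i=13
  ...#.|#  b2=1 t=1,i=12
  ....#|.  b1=0 t=0,i=12
  .....|.  b0=0 t=4,i=18
  bits 11001110110001000101101100101100 = 3468974892

3468974892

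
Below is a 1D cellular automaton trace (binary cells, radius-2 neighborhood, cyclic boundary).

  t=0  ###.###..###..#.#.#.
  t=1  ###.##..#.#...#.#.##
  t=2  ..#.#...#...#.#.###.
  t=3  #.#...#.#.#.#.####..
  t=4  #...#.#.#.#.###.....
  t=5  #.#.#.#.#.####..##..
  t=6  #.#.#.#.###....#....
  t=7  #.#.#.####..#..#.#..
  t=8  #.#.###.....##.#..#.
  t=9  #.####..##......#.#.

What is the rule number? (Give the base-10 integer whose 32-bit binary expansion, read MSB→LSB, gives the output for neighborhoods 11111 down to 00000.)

  nb #####: next=.  (t=1,i=0, bit31=0)
  nb ####.: next=.  (t=1,i=1, bit30=0)
  nb ###.#: next=#  (t=0,i=2, bit29=1)
  nb ###..: next=.  (t=0,i=6, bit28=0)
  nb ##.##: next=.  (t=0,i=3, bit27=0)
  nb ##.#.: next=.  (t=8,i=14, bit26=0)
  nb ##..#: next=.  (t=0,i=7, bit25=0)
  nb ##...: next=.  (t=2,i=19, bit24=0)
  nb #.###: next=#  (t=0,i=0, bit23=1)
  nb #.##.: next=#  (t=1,i=4, bit22=1)
  nb #.#.#: next=#  (t=0,i=16, bit21=1)
  nb #.#..: next=.  (t=1,i=10, bit20=0)
  nb #..##: next=#  (t=0,i=8, bit19=1)
  nb #..#.: next=.  (t=0,i=13, bit18=0)
  nb #...#: next=#  (t=1,i=12, bit17=1)
  nb #....: next=#  (t=4,i=16, bit16=1)
  nb .####: next=.  (t=1,i=19, bit15=0)
  nb .###.: next=#  (t=0,i=1, bit14=1)
  nb .##.#: next=.  (t=8,i=13, bit13=0)
  nb .##..: next=.  (t=1,i=5, bit12=0)
  nb .#.##: next=#  (t=0,i=19, bit11=1)
  nb .#.#.: next=.  (t=0,i=15, bit10=0)
  nb .#..#: next=#  (t=7,i=13, bit9=1)
  nb .#...: next=.  (t=1,i=11, bit8=0)
  nb ..###: next=.  (t=0,i=9, bit7=0)
  nb ..##.: next=.  (t=5,i=16, bit6=0)
  nb ..#.#: next=#  (t=0,i=14, bit5=1)
  nb ..#..: next=#  (t=2,i=8, bit4=1)
  nb ...##: next=.  (t=8,i=11, bit3=0)
  nb ...#.: next=.  (t=1,i=13, bit2=0)
  nb ....#: next=.  (t=4,i=18, bit1=0)
  nb .....: next=#  (t=4,i=17, bit0=1)
  bits 00100000111010110100101000110001 = 552290865

552290865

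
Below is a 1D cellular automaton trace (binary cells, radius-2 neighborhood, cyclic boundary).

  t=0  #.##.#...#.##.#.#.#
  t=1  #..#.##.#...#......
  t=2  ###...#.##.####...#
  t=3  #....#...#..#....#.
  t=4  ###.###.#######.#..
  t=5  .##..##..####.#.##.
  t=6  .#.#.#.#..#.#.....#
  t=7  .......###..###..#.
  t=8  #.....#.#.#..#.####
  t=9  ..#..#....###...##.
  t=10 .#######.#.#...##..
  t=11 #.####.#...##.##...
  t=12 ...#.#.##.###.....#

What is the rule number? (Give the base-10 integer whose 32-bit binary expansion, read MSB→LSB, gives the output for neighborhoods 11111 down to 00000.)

2719343452

  nb #####: next=#  (t=4,i=10, bit31=1)
  nb ####.: next=.  (t=2,i=1, bit30=0)
  nb ###.#: next=#  (t=4,i=2, bit29=1)
  nb ###..: next=.  (t=2,i=2, bit28=0)
  nb ##.##: next=.  (t=0,i=1, bit27=0)
  nb ##.#.: next=.  (t=0,i=4, bit26=0)
  nb ##..#: next=#  (t=5,i=3, bit25=1)
  nb ##...: next=.  (t=2,i=3, bit24=0)
  nb #.###: next=.  (t=2,i=11, bit23=0)
  nb #.##.: next=.  (t=0,i=2, bit22=0)
  nb #.#.#: next=.  (t=0,i=14, bit21=0)
  nb #.#..: next=#  (t=0,i=5, bit20=1)
  nb #..##: next=.  (t=4,i=18, bit19=0)
  nb #..#.: next=#  (t=1,i=2, bit18=1)
  nb #...#: next=.  (t=0,i=7, bit17=0)
  nb #....: next=#  (t=1,i=14, bit16=1)
  nb .####: next=#  (t=2,i=0, bit15=1)
  nb .###.: next=#  (t=4,i=1, bit14=1)
  nb .##.#: next=#  (t=0,i=0, bit13=1)
  nb .##..: next=.  (t=5,i=2, bit12=0)
  nb .#.##: next=.  (t=0,i=10, bit11=0)
  nb .#.#.: next=.  (t=0,i=15, bit10=0)
  nb .#..#: next=#  (t=1,i=1, bit9=1)
  nb .#...: next=#  (t=0,i=6, bit8=1)
  nb ..###: next=.  (t=2,i=18, bit7=0)
  nb ..##.: next=#  (t=5,i=1, bit6=1)
  nb ..#.#: next=.  (t=0,i=9, bit5=0)
  nb ..#..: next=#  (t=1,i=0, bit4=1)
  nb ...##: next=#  (t=2,i=17, bit3=1)
  nb ...#.: next=#  (t=0,i=8, bit2=1)
  nb ....#: next=.  (t=1,i=17, bit1=0)
  nb .....: next=.  (t=1,i=15, bit0=0)
  bits 10100010000101011110001101011100 = 2719343452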